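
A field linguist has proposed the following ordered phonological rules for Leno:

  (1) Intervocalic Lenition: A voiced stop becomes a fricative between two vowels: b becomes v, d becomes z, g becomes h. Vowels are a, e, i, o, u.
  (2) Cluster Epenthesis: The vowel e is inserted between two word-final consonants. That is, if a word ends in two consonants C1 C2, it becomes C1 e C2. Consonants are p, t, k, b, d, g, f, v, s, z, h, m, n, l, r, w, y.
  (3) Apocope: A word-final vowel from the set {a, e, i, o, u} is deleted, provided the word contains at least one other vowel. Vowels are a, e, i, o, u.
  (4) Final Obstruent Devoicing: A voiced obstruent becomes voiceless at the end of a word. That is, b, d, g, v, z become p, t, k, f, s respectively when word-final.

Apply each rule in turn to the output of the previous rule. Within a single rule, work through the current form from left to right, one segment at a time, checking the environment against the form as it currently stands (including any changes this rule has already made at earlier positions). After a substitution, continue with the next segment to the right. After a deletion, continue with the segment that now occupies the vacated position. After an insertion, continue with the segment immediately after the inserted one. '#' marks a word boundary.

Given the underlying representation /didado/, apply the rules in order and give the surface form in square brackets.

(1) Intervocalic Lenition: [didado] → [dizazo]
(2) Cluster Epenthesis: no change — [dizazo]
(3) Apocope: [dizazo] → [dizaz]
(4) Final Obstruent Devoicing: [dizaz] → [dizas]

[dizas]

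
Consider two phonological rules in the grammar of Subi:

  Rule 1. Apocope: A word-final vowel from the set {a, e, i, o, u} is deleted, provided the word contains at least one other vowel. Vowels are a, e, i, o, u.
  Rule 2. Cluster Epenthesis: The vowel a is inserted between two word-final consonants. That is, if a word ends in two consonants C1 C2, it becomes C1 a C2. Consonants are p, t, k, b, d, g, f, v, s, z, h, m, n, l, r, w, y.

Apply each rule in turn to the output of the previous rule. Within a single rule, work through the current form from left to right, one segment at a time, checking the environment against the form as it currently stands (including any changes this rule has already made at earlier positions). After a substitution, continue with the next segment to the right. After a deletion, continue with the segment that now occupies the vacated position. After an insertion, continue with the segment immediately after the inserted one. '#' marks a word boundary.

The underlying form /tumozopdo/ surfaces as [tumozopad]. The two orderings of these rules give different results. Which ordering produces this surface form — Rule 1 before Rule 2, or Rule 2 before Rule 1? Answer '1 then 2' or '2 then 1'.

1 then 2

Order 1 then 2:
  1 Apocope: [tumozopdo] → [tumozopd]
  2 Cluster Epenthesis: [tumozopd] → [tumozopad]
  result: [tumozopad]
Order 2 then 1:
  2 Cluster Epenthesis: no change — [tumozopdo]
  1 Apocope: [tumozopdo] → [tumozopd]
  result: [tumozopd]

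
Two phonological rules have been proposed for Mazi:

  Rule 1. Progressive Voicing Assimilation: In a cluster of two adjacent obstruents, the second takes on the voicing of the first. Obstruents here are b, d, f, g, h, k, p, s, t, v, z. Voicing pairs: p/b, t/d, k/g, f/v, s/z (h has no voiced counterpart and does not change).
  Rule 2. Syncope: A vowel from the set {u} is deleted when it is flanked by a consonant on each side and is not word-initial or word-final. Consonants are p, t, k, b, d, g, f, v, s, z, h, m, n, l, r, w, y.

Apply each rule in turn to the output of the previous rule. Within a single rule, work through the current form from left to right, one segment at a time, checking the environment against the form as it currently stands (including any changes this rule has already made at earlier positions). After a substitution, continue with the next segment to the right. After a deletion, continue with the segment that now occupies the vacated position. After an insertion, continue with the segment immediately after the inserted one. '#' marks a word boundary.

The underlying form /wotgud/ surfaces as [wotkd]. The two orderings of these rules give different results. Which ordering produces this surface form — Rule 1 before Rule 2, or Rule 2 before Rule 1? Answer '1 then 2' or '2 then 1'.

Order 1 then 2:
  1 Progressive Voicing Assimilation: [wotgud] → [wotkud]
  2 Syncope: [wotkud] → [wotkd]
  result: [wotkd]
Order 2 then 1:
  2 Syncope: [wotgud] → [wotgd]
  1 Progressive Voicing Assimilation: [wotgd] → [wotkt]
  result: [wotkt]

1 then 2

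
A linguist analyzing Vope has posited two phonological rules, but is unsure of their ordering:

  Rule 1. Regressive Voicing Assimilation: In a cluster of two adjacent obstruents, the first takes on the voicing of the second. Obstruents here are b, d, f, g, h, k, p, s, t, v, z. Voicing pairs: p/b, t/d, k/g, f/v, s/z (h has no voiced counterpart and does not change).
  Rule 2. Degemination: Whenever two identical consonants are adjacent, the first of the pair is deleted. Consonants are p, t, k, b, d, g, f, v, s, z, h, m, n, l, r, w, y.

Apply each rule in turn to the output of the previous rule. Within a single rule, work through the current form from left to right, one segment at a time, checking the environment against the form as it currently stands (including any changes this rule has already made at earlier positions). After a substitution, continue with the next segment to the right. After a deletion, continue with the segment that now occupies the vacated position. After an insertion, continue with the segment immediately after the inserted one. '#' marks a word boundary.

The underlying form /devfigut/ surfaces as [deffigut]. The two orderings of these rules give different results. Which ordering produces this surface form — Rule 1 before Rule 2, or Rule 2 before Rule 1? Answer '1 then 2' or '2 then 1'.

Order 1 then 2:
  1 Regressive Voicing Assimilation: [devfigut] → [deffigut]
  2 Degemination: [deffigut] → [defigut]
  result: [defigut]
Order 2 then 1:
  2 Degemination: no change — [devfigut]
  1 Regressive Voicing Assimilation: [devfigut] → [deffigut]
  result: [deffigut]

2 then 1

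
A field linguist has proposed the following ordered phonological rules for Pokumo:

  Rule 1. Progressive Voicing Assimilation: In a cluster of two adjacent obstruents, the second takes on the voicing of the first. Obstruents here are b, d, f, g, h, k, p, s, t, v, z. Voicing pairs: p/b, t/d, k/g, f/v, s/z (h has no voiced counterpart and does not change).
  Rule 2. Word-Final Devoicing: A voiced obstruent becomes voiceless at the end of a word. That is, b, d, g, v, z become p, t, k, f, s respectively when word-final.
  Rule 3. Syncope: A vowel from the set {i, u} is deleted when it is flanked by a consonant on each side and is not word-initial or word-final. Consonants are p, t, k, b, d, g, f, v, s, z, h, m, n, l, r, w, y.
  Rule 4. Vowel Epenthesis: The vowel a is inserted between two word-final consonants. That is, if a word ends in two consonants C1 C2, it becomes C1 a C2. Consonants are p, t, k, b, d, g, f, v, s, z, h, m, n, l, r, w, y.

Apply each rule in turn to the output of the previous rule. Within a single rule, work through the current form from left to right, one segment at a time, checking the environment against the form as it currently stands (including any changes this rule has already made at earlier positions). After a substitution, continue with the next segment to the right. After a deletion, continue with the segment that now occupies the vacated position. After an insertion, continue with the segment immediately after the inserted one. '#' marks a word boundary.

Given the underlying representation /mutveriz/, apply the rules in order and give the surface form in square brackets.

[mtferas]

Rule 1 Progressive Voicing Assimilation: [mutveriz] → [mutferiz]
Rule 2 Word-Final Devoicing: [mutferiz] → [mutferis]
Rule 3 Syncope: [mutferis] → [mtfers]
Rule 4 Vowel Epenthesis: [mtfers] → [mtferas]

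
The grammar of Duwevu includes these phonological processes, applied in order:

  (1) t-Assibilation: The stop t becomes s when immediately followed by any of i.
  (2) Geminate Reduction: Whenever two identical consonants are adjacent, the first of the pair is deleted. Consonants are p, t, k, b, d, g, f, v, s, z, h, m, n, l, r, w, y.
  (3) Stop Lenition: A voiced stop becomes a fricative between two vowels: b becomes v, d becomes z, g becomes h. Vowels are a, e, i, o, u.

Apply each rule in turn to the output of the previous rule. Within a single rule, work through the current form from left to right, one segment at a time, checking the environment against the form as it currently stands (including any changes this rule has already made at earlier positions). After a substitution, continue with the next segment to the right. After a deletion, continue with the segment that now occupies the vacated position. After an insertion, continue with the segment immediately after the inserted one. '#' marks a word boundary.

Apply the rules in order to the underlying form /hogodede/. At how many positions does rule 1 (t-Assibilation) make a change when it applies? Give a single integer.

(1) t-Assibilation: no change — [hogodede]
(2) Geminate Reduction: no change — [hogodede]
(3) Stop Lenition: [hogodede] → [hohozeze]
Rule 1 changed 0 position(s).

0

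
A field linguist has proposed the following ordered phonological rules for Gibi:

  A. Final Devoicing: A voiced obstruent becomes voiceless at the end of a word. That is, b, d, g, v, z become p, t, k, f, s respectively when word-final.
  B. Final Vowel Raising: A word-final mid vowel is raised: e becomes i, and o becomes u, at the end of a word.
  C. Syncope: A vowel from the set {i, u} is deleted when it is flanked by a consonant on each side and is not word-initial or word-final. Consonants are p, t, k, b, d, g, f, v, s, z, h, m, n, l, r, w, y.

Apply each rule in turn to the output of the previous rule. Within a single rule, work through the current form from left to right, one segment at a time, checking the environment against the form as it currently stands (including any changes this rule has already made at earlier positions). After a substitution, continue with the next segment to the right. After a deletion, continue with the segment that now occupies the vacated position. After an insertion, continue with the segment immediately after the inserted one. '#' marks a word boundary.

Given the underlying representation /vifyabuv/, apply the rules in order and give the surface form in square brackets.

[vfyabf]

A Final Devoicing: [vifyabuv] → [vifyabuf]
B Final Vowel Raising: no change — [vifyabuf]
C Syncope: [vifyabuf] → [vfyabf]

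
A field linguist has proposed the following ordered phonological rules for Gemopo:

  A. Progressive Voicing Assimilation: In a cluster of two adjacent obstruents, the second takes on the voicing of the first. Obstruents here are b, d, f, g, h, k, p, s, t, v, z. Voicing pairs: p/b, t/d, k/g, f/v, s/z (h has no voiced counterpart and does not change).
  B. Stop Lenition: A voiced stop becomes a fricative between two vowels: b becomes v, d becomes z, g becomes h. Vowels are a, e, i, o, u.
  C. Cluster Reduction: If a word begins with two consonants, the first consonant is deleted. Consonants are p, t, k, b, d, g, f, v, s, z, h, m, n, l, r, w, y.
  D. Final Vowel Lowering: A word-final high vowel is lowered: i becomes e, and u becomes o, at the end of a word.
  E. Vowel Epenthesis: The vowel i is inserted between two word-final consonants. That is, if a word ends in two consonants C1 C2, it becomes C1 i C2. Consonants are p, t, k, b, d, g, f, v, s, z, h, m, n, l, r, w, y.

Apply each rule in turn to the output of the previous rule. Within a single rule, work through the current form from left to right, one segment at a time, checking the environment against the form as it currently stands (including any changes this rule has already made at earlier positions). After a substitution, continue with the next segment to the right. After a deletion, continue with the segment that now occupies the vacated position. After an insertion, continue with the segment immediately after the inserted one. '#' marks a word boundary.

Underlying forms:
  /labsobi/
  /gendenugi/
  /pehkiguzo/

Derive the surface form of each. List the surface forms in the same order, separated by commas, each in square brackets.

/labsobi/:
  A Progressive Voicing Assimilation: [labsobi] → [labzobi]
  B Stop Lenition: [labzobi] → [labzovi]
  C Cluster Reduction: no change — [labzovi]
  D Final Vowel Lowering: [labzovi] → [labzove]
  E Vowel Epenthesis: no change — [labzove]
/gendenugi/:
  A Progressive Voicing Assimilation: no change — [gendenugi]
  B Stop Lenition: [gendenugi] → [gendenuhi]
  C Cluster Reduction: no change — [gendenuhi]
  D Final Vowel Lowering: [gendenuhi] → [gendenuhe]
  E Vowel Epenthesis: no change — [gendenuhe]
/pehkiguzo/:
  A Progressive Voicing Assimilation: no change — [pehkiguzo]
  B Stop Lenition: [pehkiguzo] → [pehkihuzo]
  C Cluster Reduction: no change — [pehkihuzo]
  D Final Vowel Lowering: no change — [pehkihuzo]
  E Vowel Epenthesis: no change — [pehkihuzo]

[labzove], [gendenuhe], [pehkihuzo]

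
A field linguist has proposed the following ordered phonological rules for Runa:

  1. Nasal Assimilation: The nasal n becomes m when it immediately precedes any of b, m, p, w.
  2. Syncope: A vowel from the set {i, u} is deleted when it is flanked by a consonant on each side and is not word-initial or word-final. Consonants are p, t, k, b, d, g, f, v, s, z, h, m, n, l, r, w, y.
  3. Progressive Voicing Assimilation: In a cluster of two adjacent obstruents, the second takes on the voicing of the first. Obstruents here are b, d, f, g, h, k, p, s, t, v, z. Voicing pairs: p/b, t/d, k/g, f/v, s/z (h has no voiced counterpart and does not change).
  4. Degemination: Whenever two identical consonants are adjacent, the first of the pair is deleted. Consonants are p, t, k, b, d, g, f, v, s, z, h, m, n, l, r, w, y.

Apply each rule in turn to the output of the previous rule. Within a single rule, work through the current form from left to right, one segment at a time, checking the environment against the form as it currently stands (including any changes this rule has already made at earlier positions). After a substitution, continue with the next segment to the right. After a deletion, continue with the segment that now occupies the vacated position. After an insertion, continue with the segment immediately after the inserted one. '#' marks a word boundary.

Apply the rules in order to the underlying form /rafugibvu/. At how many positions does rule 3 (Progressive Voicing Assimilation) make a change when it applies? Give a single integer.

3

1 Nasal Assimilation: no change — [rafugibvu]
2 Syncope: [rafugibvu] → [rafgbvu]
3 Progressive Voicing Assimilation: [rafgbvu] → [rafkpfu]
4 Degemination: no change — [rafkpfu]
Rule 3 changed 3 position(s).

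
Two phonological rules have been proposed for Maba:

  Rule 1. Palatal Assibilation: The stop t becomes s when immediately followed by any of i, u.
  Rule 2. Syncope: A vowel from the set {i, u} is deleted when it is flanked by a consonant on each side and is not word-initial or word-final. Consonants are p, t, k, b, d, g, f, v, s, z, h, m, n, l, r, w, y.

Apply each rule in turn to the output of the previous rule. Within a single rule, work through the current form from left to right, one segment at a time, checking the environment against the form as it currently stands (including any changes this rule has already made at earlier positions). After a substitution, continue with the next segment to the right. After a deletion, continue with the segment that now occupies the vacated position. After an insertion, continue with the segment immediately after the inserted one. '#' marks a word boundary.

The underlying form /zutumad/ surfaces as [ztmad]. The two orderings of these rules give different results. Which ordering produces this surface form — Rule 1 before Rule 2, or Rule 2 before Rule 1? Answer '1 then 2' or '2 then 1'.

2 then 1

Order 1 then 2:
  1 Palatal Assibilation: [zutumad] → [zusumad]
  2 Syncope: [zusumad] → [zsmad]
  result: [zsmad]
Order 2 then 1:
  2 Syncope: [zutumad] → [ztmad]
  1 Palatal Assibilation: no change — [ztmad]
  result: [ztmad]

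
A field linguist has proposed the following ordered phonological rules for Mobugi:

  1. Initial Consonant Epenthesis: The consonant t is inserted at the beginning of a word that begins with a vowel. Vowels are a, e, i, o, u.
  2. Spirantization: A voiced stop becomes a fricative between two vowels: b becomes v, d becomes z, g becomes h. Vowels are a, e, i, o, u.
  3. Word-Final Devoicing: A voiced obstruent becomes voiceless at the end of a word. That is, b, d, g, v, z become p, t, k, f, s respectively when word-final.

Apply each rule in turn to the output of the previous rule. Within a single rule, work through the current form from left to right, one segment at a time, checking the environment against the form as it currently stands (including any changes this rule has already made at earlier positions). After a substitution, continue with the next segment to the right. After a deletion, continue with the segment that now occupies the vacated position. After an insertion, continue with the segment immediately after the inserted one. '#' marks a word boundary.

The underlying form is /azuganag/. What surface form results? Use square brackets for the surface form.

[tazuhanak]

1 Initial Consonant Epenthesis: [azuganag] → [tazuganag]
2 Spirantization: [tazuganag] → [tazuhanag]
3 Word-Final Devoicing: [tazuhanag] → [tazuhanak]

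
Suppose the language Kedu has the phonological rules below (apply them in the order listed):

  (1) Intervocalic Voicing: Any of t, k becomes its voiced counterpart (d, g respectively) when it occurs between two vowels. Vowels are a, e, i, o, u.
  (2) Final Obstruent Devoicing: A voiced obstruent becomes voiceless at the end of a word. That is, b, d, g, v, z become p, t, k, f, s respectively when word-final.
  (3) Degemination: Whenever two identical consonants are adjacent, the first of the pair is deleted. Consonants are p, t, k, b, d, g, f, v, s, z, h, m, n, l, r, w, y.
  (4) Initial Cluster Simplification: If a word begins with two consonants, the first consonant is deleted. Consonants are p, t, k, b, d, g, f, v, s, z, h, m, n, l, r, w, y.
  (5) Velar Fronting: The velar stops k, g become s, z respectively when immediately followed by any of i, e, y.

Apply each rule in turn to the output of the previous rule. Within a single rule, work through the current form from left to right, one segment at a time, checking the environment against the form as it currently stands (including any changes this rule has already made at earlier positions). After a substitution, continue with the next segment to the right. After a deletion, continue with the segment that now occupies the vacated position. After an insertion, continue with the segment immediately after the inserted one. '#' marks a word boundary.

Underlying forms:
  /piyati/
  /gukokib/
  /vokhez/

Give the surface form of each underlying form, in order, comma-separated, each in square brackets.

/piyati/:
  (1) Intervocalic Voicing: [piyati] → [piyadi]
  (2) Final Obstruent Devoicing: no change — [piyadi]
  (3) Degemination: no change — [piyadi]
  (4) Initial Cluster Simplification: no change — [piyadi]
  (5) Velar Fronting: no change — [piyadi]
/gukokib/:
  (1) Intervocalic Voicing: [gukokib] → [gugogib]
  (2) Final Obstruent Devoicing: [gugogib] → [gugogip]
  (3) Degemination: no change — [gugogip]
  (4) Initial Cluster Simplification: no change — [gugogip]
  (5) Velar Fronting: [gugogip] → [gugozip]
/vokhez/:
  (1) Intervocalic Voicing: no change — [vokhez]
  (2) Final Obstruent Devoicing: [vokhez] → [vokhes]
  (3) Degemination: no change — [vokhes]
  (4) Initial Cluster Simplification: no change — [vokhes]
  (5) Velar Fronting: no change — [vokhes]

[piyadi], [gugozip], [vokhes]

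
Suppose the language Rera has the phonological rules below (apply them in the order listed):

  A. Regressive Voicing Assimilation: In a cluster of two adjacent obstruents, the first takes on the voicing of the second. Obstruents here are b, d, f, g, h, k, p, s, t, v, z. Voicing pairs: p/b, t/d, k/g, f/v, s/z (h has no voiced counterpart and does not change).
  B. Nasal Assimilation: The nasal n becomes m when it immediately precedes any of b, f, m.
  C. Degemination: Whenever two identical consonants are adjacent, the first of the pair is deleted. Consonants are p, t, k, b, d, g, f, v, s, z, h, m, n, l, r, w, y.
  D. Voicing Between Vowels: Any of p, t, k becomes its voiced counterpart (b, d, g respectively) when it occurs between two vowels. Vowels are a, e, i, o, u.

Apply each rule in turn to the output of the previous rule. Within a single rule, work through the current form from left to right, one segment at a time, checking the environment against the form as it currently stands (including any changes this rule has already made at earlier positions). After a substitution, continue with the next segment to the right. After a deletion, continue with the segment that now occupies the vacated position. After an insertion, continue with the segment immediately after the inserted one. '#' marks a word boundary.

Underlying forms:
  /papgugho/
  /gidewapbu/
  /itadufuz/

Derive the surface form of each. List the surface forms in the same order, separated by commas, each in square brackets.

[pabgukho], [gidewabu], [idadufuz]

/papgugho/:
  A Regressive Voicing Assimilation: [papgugho] → [pabgukho]
  B Nasal Assimilation: no change — [pabgukho]
  C Degemination: no change — [pabgukho]
  D Voicing Between Vowels: no change — [pabgukho]
/gidewapbu/:
  A Regressive Voicing Assimilation: [gidewapbu] → [gidewabbu]
  B Nasal Assimilation: no change — [gidewabbu]
  C Degemination: [gidewabbu] → [gidewabu]
  D Voicing Between Vowels: no change — [gidewabu]
/itadufuz/:
  A Regressive Voicing Assimilation: no change — [itadufuz]
  B Nasal Assimilation: no change — [itadufuz]
  C Degemination: no change — [itadufuz]
  D Voicing Between Vowels: [itadufuz] → [idadufuz]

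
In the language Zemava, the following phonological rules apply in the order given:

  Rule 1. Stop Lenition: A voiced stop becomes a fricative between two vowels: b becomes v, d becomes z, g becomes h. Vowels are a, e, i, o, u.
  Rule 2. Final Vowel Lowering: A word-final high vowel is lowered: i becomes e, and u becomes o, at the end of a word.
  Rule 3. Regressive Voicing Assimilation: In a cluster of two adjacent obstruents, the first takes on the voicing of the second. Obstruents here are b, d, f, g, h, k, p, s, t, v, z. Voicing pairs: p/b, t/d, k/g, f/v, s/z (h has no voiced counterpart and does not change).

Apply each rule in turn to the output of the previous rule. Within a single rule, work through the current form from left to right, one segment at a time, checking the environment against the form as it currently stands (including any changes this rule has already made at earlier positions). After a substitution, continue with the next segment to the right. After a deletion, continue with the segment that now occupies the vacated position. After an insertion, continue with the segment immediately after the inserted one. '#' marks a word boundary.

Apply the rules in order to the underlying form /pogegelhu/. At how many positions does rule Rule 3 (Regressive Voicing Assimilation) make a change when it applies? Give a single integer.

0

Rule 1 Stop Lenition: [pogegelhu] → [pohehelhu]
Rule 2 Final Vowel Lowering: [pohehelhu] → [pohehelho]
Rule 3 Regressive Voicing Assimilation: no change — [pohehelho]
Rule Rule 3 changed 0 position(s).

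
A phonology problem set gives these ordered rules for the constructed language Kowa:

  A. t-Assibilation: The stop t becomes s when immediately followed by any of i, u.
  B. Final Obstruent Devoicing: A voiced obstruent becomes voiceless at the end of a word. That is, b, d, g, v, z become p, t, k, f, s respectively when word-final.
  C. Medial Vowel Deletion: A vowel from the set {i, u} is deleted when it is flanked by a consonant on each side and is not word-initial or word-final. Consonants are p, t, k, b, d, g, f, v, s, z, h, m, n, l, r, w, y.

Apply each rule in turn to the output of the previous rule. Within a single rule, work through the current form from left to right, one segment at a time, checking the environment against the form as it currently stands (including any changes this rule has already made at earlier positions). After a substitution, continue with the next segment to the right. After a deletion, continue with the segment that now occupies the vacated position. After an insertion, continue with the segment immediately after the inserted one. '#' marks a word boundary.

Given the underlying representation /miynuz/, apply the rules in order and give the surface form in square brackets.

[myns]

A t-Assibilation: no change — [miynuz]
B Final Obstruent Devoicing: [miynuz] → [miynus]
C Medial Vowel Deletion: [miynus] → [myns]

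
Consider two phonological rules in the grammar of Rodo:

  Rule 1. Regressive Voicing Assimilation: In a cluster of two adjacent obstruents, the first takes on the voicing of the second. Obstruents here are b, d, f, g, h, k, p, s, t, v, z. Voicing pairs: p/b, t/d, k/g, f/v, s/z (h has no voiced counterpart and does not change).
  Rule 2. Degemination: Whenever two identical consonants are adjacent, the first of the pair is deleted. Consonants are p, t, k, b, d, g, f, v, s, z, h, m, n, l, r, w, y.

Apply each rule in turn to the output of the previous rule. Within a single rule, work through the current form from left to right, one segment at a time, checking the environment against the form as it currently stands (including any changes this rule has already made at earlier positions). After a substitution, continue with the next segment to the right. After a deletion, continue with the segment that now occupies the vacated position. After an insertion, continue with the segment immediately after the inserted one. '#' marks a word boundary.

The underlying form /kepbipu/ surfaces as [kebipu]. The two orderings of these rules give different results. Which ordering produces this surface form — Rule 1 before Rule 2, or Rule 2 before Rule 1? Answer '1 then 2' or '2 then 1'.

Order 1 then 2:
  1 Regressive Voicing Assimilation: [kepbipu] → [kebbipu]
  2 Degemination: [kebbipu] → [kebipu]
  result: [kebipu]
Order 2 then 1:
  2 Degemination: no change — [kepbipu]
  1 Regressive Voicing Assimilation: [kepbipu] → [kebbipu]
  result: [kebbipu]

1 then 2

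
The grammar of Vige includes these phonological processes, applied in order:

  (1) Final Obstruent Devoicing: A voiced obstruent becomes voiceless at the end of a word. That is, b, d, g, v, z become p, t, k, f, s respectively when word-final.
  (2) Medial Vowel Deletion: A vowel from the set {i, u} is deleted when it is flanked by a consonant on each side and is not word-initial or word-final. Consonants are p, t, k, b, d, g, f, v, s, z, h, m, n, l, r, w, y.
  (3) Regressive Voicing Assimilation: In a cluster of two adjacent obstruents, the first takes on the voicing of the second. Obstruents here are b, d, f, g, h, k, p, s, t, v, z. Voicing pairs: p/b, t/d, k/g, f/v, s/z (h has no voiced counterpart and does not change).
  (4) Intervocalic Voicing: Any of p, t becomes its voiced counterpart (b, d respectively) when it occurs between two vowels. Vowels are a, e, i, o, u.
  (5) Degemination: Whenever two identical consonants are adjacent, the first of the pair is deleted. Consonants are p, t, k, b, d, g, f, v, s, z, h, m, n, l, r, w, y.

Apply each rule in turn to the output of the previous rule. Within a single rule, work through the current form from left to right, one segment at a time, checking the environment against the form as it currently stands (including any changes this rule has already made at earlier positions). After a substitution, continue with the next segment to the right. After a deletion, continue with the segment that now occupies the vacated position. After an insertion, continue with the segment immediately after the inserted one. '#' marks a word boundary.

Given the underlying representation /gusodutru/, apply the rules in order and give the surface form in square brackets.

(1) Final Obstruent Devoicing: no change — [gusodutru]
(2) Medial Vowel Deletion: [gusodutru] → [gsodtru]
(3) Regressive Voicing Assimilation: [gsodtru] → [ksottru]
(4) Intervocalic Voicing: no change — [ksottru]
(5) Degemination: [ksottru] → [ksotru]

[ksotru]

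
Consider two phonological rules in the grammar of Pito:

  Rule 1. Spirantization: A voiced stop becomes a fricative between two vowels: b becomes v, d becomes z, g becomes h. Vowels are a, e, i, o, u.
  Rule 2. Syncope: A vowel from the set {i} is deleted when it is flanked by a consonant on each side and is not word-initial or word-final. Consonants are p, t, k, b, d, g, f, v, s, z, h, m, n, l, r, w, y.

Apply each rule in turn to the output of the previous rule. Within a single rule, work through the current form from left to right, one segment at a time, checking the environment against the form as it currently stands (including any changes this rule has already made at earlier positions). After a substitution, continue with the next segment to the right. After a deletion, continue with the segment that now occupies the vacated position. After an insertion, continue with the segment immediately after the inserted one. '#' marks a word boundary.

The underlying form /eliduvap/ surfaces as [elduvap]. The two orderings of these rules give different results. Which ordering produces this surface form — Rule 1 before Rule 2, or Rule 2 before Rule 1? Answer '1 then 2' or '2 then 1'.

2 then 1

Order 1 then 2:
  1 Spirantization: [eliduvap] → [elizuvap]
  2 Syncope: [elizuvap] → [elzuvap]
  result: [elzuvap]
Order 2 then 1:
  2 Syncope: [eliduvap] → [elduvap]
  1 Spirantization: no change — [elduvap]
  result: [elduvap]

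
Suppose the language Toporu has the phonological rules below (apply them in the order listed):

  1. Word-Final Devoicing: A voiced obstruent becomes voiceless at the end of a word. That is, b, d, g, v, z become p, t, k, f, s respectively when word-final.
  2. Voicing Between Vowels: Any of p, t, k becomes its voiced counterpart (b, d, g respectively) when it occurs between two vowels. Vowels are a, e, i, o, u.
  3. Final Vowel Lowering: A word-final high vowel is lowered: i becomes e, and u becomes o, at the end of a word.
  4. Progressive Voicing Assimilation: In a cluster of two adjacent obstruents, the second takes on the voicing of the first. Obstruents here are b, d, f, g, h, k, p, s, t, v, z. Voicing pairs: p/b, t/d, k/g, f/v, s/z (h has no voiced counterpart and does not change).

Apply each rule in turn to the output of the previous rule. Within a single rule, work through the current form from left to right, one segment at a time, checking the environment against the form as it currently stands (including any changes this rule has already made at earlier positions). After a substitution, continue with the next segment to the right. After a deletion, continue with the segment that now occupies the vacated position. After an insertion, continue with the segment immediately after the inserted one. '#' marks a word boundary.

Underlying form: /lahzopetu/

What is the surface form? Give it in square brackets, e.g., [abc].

[lahsobedo]

1 Word-Final Devoicing: no change — [lahzopetu]
2 Voicing Between Vowels: [lahzopetu] → [lahzobedu]
3 Final Vowel Lowering: [lahzobedu] → [lahzobedo]
4 Progressive Voicing Assimilation: [lahzobedo] → [lahsobedo]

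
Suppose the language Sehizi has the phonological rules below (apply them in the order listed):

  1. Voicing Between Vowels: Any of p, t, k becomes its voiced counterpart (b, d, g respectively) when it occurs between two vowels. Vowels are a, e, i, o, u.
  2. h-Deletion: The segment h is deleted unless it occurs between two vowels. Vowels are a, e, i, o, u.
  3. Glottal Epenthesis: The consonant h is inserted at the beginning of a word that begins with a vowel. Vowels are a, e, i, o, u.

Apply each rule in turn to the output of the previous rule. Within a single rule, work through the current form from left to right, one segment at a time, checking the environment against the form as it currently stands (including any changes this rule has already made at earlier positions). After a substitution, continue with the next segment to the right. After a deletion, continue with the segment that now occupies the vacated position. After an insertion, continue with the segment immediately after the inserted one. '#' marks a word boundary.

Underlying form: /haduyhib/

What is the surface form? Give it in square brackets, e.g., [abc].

[haduyib]

1 Voicing Between Vowels: no change — [haduyhib]
2 h-Deletion: [haduyhib] → [aduyib]
3 Glottal Epenthesis: [aduyib] → [haduyib]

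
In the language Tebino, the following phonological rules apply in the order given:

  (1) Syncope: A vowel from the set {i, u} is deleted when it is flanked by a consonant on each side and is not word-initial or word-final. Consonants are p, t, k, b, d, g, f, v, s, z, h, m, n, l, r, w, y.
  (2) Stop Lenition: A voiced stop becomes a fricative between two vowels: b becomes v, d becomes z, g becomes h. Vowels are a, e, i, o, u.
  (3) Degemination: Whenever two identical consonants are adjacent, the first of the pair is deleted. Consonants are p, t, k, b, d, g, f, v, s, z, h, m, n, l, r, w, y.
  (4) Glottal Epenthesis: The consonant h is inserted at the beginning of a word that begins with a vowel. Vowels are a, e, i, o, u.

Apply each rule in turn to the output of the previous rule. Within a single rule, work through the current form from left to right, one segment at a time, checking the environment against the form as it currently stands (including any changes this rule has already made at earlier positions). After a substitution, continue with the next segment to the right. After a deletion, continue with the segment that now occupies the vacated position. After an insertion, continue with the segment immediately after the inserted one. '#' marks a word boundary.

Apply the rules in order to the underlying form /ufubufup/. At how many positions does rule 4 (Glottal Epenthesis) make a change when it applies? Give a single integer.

(1) Syncope: [ufubufup] → [ufbfp]
(2) Stop Lenition: no change — [ufbfp]
(3) Degemination: no change — [ufbfp]
(4) Glottal Epenthesis: [ufbfp] → [hufbfp]
Rule 4 changed 1 position(s).

1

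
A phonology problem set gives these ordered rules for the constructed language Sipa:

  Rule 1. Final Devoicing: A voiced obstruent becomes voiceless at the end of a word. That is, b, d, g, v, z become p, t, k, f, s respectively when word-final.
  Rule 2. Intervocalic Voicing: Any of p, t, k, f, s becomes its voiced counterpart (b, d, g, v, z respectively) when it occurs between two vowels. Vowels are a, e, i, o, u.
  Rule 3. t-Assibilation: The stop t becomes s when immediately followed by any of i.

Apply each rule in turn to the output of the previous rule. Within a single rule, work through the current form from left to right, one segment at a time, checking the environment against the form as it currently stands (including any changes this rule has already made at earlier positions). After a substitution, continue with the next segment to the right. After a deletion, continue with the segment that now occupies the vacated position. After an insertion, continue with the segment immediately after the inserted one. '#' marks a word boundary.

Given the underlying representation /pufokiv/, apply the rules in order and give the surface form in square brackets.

[puvogif]

Rule 1 Final Devoicing: [pufokiv] → [pufokif]
Rule 2 Intervocalic Voicing: [pufokif] → [puvogif]
Rule 3 t-Assibilation: no change — [puvogif]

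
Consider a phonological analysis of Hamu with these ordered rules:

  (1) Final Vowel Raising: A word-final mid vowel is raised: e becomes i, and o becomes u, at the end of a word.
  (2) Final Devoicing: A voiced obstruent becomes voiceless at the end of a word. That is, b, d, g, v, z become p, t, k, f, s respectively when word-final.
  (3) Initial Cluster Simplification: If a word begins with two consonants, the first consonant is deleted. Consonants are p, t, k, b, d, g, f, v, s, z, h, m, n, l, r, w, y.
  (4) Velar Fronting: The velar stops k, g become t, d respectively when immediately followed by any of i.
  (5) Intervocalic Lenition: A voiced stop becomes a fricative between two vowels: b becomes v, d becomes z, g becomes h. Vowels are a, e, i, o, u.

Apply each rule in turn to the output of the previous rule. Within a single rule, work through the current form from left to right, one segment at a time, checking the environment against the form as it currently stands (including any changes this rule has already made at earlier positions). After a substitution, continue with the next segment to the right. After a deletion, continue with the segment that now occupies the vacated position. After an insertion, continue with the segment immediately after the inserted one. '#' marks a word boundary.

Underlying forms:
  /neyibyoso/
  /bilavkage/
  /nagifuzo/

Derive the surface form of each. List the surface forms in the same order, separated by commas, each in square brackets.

[neyibyosu], [bilavkazi], [nazifuzu]

/neyibyoso/:
  (1) Final Vowel Raising: [neyibyoso] → [neyibyosu]
  (2) Final Devoicing: no change — [neyibyosu]
  (3) Initial Cluster Simplification: no change — [neyibyosu]
  (4) Velar Fronting: no change — [neyibyosu]
  (5) Intervocalic Lenition: no change — [neyibyosu]
/bilavkage/:
  (1) Final Vowel Raising: [bilavkage] → [bilavkagi]
  (2) Final Devoicing: no change — [bilavkagi]
  (3) Initial Cluster Simplification: no change — [bilavkagi]
  (4) Velar Fronting: [bilavkagi] → [bilavkadi]
  (5) Intervocalic Lenition: [bilavkadi] → [bilavkazi]
/nagifuzo/:
  (1) Final Vowel Raising: [nagifuzo] → [nagifuzu]
  (2) Final Devoicing: no change — [nagifuzu]
  (3) Initial Cluster Simplification: no change — [nagifuzu]
  (4) Velar Fronting: [nagifuzu] → [nadifuzu]
  (5) Intervocalic Lenition: [nadifuzu] → [nazifuzu]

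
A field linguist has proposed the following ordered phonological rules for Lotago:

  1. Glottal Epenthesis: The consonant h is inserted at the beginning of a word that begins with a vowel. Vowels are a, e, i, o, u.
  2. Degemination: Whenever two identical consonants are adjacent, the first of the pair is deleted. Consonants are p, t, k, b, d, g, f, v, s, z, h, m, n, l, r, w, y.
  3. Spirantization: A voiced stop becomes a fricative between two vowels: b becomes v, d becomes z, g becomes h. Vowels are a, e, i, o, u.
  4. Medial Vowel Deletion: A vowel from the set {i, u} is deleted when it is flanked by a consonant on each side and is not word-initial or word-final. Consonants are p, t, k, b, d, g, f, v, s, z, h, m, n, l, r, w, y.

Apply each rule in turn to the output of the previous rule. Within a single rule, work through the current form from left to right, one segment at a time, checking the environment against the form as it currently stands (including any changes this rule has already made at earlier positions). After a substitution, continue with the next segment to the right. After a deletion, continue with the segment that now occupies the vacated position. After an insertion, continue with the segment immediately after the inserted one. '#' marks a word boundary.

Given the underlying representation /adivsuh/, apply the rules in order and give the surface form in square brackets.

[hazvsh]

1 Glottal Epenthesis: [adivsuh] → [hadivsuh]
2 Degemination: no change — [hadivsuh]
3 Spirantization: [hadivsuh] → [hazivsuh]
4 Medial Vowel Deletion: [hazivsuh] → [hazvsh]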